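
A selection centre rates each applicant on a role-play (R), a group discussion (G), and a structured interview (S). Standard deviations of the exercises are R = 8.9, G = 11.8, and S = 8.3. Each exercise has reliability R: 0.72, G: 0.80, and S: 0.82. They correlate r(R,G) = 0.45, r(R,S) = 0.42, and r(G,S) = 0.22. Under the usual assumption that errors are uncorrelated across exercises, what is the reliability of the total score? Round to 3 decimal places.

0.872

Var(R+G+S) = 8.9² + 11.8² + 8.3² + 2·[8.9·11.8·0.45 + 8.9·8.3·0.42 + 11.8·8.3·0.22] = 287.34 + 199.662 = 487.002.
Under uncorrelated errors the observed covariances equal the true-score covariances, so only the own-variance terms attenuate.
True-score variance = [8.9²·0.72 + 11.8²·0.80 + 8.3²·0.82] + 199.662 = 224.913 + 199.662 = 424.575.
Reliability = 424.575 / 487.002 = 0.872.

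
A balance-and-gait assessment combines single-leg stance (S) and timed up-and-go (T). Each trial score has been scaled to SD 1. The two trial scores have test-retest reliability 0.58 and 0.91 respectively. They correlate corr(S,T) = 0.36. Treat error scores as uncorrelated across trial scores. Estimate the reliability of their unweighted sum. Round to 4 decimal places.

0.8125

Var(S+T) = 2 + 2·[0.36] = 2 + 0.72 = 2.72.
With uncorrelated errors the cross-covariances are all true-score covariance, so they carry over unchanged; only the diagonal terms shrink to ρᵢσᵢ².
True-score variance = [0.58 + 0.91] + 0.72 = 1.49 + 0.72 = 2.21.
Reliability = 2.21 / 2.72 = 0.8125.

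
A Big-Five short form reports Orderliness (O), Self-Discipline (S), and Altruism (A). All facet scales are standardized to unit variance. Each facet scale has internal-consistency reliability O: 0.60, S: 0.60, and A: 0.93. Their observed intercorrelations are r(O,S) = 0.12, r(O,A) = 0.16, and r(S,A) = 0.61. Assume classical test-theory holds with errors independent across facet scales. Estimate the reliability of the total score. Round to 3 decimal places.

0.818

Var(O+S+A) = 3 + 2·[0.12 + 0.16 + 0.61] = 3 + 1.78 = 4.78.
Because errors are independent across components, Cov(Tᵢ,Tⱼ) = Cov(Xᵢ,Xⱼ); the off-diagonal part of the true-score variance is the same as above.
True-score variance = [0.60 + 0.60 + 0.93] + 1.78 = 2.13 + 1.78 = 3.91.
Reliability = 3.91 / 4.78 = 0.818.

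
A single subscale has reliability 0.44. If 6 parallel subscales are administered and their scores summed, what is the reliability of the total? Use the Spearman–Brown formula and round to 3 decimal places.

ρ_k = kρ / (1 + (k−1)ρ) = 6·0.44 / (1 + 5·0.44) = 2.640 / 3.200 = 0.825.

0.825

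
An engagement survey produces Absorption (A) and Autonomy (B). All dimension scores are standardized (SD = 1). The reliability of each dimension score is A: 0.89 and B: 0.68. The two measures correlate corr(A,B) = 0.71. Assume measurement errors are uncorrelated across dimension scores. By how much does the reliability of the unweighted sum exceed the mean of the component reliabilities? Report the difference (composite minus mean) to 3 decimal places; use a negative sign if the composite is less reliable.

Var(sum) = 2 + 1.42 = 3.42; true-score variance = 1.57 + 1.42 = 2.99; composite reliability = 0.8743.
Mean component reliability = 0.7850.
Difference = 0.8743 − 0.7850 = 0.089.

0.089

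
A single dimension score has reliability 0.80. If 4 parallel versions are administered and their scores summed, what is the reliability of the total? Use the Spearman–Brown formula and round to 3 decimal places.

0.941

ρ_k = kρ / (1 + (k−1)ρ) = 4·0.80 / (1 + 3·0.80) = 3.200 / 3.400 = 0.941.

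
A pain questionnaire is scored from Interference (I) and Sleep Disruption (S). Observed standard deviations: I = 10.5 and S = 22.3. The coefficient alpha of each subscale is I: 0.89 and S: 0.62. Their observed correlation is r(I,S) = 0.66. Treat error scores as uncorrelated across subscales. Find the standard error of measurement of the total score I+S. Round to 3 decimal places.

14.181

Var(total) = 607.54 + 309.078 = 916.618.
True-score variance = 406.442 + 309.078 = 715.52, so reliability = 0.7806.
Error variance = 916.618 − 715.52 = 201.098; SEM = √201.098 = 14.181.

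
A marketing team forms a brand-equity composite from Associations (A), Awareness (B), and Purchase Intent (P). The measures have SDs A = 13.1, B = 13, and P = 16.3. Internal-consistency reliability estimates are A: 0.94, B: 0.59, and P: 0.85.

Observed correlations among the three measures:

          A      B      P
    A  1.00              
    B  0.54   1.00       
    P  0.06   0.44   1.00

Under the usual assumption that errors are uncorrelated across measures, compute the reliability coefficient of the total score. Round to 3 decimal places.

Var(A+B+P) = 13.1² + 13² + 16.3² + 2·[13.1·13·0.54 + 13.1·16.3·0.06 + 13·16.3·0.44] = 606.3 + 396.02 = 1002.32.
Because errors are independent across components, Cov(Tᵢ,Tⱼ) = Cov(Xᵢ,Xⱼ); the off-diagonal part of the true-score variance is the same as above.
True-score variance = [13.1²·0.94 + 13²·0.59 + 16.3²·0.85] + 396.02 = 486.86 + 396.02 = 882.88.
Reliability = 882.88 / 1002.32 = 0.881.

0.881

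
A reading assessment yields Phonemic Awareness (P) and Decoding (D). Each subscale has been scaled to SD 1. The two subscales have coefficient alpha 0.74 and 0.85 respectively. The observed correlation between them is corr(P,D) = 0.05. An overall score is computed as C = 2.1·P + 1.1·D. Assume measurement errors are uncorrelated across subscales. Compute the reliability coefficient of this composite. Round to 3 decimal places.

Var(C) = 2.1² + 1.1² + 2·[2.31·0.05] = 5.62 + 0.231 = 5.851.
Because errors are independent across components, Cov(Tᵢ,Tⱼ) = Cov(Xᵢ,Xⱼ); the off-diagonal part of the true-score variance is the same as above.
True-score variance = [2.1²·0.74 + 1.1²·0.85] + 0.231 = 4.2919 + 0.231 = 4.5229.
Reliability = 4.5229 / 5.851 = 0.773.

0.773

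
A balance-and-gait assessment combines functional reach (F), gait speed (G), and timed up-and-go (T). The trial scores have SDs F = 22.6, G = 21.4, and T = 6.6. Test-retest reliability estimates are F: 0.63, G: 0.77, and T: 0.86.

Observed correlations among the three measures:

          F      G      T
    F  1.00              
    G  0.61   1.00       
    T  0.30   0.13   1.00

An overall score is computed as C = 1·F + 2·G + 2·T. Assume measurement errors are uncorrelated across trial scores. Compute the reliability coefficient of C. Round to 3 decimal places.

Var(C) = 22.6² + 2²·21.4² + 2²·6.6² + 2·[2·22.6·21.4·0.61 + 2·22.6·6.6·0.30 + 4·21.4·6.6·0.13] = 2516.84 + 1505.96 = 4022.8.
With uncorrelated errors the cross-covariances are all true-score covariance, so they carry over unchanged; only the diagonal terms shrink to ρᵢσᵢ².
True-score variance = [22.6²·0.63 + 2²·21.4²·0.77 + 2²·6.6²·0.86] + 1505.96 = 1882.14 + 1505.96 = 3388.11.
Reliability = 3388.11 / 4022.8 = 0.842.

0.842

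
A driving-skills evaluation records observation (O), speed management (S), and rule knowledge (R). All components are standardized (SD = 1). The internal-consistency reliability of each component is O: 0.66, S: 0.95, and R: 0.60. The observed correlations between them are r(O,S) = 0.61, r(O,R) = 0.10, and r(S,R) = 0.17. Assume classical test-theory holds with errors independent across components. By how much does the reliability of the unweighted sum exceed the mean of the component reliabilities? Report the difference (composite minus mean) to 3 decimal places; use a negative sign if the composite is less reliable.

Var(sum) = 3 + 1.76 = 4.76; true-score variance = 2.21 + 1.76 = 3.97; composite reliability = 0.8340.
Mean component reliability = 0.7367.
Difference = 0.8340 − 0.7367 = 0.097.

0.097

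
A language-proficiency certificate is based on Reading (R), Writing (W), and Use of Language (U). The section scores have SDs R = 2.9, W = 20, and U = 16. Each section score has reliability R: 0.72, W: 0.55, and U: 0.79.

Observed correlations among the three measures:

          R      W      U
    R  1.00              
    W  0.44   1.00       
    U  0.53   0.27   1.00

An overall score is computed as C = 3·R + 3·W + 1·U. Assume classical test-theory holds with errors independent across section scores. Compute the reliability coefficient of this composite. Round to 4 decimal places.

0.6648

Var(C) = 3²·2.9² + 3²·20² + 16² + 2·[9·2.9·20·0.44 + 3·2.9·16·0.53 + 3·20·16·0.27] = 3931.69 + 1125.31 = 5057.
Under uncorrelated errors the observed covariances equal the true-score covariances, so only the own-variance terms attenuate.
True-score variance = [3²·2.9²·0.72 + 3²·20²·0.55 + 16²·0.79] + 1125.31 = 2236.74 + 1125.31 = 3362.05.
Reliability = 3362.05 / 5057 = 0.6648.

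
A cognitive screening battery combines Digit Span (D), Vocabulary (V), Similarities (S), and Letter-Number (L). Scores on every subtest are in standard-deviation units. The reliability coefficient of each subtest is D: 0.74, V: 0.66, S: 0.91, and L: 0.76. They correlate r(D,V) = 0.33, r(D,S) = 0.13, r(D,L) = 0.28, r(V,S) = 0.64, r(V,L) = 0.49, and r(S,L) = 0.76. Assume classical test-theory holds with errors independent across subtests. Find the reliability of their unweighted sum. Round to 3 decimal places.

0.900

Var(D+V+S+L) = 4 + 2·[0.33 + 0.13 + 0.28 + 0.64 + 0.49 + 0.76] = 4 + 5.26 = 9.26.
Under uncorrelated errors the observed covariances equal the true-score covariances, so only the own-variance terms attenuate.
True-score variance = [0.74 + 0.66 + 0.91 + 0.76] + 5.26 = 3.07 + 5.26 = 8.33.
Reliability = 8.33 / 9.26 = 0.900.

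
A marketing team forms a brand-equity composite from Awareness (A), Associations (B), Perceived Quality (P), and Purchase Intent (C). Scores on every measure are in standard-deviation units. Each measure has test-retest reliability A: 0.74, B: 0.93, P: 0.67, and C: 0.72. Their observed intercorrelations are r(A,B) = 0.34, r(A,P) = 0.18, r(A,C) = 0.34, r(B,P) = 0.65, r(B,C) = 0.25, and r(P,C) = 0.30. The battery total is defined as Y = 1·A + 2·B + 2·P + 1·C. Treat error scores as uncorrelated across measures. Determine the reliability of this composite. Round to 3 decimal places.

Var(Y) = 1 + 2² + 2² + 1 + 2·[2·0.34 + 2·0.18 + 0.34 + 4·0.65 + 2·0.25 + 2·0.30] = 10 + 10.16 = 20.16.
Because errors are independent across components, Cov(Tᵢ,Tⱼ) = Cov(Xᵢ,Xⱼ); the off-diagonal part of the true-score variance is the same as above.
True-score variance = [0.74 + 2²·0.93 + 2²·0.67 + 0.72] + 10.16 = 7.86 + 10.16 = 18.02.
Reliability = 18.02 / 20.16 = 0.894.

0.894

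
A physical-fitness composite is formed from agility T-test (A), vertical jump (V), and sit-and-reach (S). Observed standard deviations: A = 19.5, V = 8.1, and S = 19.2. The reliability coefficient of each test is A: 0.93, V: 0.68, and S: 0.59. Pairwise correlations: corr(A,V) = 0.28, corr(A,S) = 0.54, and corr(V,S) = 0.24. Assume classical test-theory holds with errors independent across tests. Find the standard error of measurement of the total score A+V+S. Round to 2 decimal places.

Var(total) = 814.5 + 567.454 = 1381.95.
True-score variance = 615.745 + 567.454 = 1183.2, so reliability = 0.8562.
Error variance = 1381.95 − 1183.2 = 198.755; SEM = √198.755 = 14.10.

14.10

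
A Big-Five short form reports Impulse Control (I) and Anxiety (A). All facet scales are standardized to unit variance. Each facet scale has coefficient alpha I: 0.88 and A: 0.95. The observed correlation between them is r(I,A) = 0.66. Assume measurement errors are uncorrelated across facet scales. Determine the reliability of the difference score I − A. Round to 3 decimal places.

Var(I−A) = 1 + 1 − 2·0.66 = 2 − 1.32 = 0.68.
With uncorrelated errors the cross-covariances are all true-score covariance, so they carry over unchanged; only the diagonal terms shrink to ρᵢσᵢ².
True-score variance = [0.88 + 0.95] − 1.32 = 1.83 − 1.32 = 0.51.
Reliability = 0.51 / 0.68 = 0.750.

0.750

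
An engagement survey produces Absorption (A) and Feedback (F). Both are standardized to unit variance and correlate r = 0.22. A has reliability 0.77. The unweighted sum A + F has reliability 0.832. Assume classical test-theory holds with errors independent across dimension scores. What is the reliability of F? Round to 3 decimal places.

Var(A+F) = 2 + 2·0.22 = 2.440.
True-score variance = ρ_A + ρ_F + 2·0.22, so 0.832 = (0.77 + ρ_F + 0.44) / 2.440.
ρ_F = 0.832·2.440 − 0.77 − 0.44 = 0.820.

0.820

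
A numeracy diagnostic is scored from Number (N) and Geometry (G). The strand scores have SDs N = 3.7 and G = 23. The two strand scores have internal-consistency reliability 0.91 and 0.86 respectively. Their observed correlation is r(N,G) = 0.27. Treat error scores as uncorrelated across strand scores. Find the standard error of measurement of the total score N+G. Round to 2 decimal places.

8.68

Var(total) = 542.69 + 45.954 = 588.644.
True-score variance = 467.398 + 45.954 = 513.352, so reliability = 0.8721.
Error variance = 588.644 − 513.352 = 75.2921; SEM = √75.2921 = 8.68.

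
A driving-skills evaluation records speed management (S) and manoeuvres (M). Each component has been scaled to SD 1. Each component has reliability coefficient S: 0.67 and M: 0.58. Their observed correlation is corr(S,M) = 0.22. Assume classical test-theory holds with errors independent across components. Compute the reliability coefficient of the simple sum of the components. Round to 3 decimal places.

Var(S+M) = 2 + 2·[0.22] = 2 + 0.44 = 2.44.
Because errors are independent across components, Cov(Tᵢ,Tⱼ) = Cov(Xᵢ,Xⱼ); the off-diagonal part of the true-score variance is the same as above.
True-score variance = [0.67 + 0.58] + 0.44 = 1.25 + 0.44 = 1.69.
Reliability = 1.69 / 2.44 = 0.693.

0.693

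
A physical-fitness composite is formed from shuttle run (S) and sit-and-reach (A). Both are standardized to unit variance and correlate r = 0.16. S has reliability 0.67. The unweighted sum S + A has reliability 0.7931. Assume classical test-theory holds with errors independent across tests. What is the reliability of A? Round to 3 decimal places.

Var(S+A) = 2 + 2·0.16 = 2.320.
True-score variance = ρ_S + ρ_A + 2·0.16, so 0.7931 = (0.67 + ρ_A + 0.32) / 2.320.
ρ_A = 0.7931·2.320 − 0.67 − 0.32 = 0.850.

0.850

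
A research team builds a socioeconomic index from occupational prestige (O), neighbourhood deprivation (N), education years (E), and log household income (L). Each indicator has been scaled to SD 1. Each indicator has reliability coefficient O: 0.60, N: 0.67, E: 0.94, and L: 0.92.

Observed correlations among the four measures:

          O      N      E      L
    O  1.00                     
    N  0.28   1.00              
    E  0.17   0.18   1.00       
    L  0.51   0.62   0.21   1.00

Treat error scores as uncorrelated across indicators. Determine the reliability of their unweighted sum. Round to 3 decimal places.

0.890

Var(O+N+E+L) = 4 + 2·[0.28 + 0.17 + 0.51 + 0.18 + 0.62 + 0.21] = 4 + 3.94 = 7.94.
Under uncorrelated errors the observed covariances equal the true-score covariances, so only the own-variance terms attenuate.
True-score variance = [0.60 + 0.67 + 0.94 + 0.92] + 3.94 = 3.13 + 3.94 = 7.07.
Reliability = 7.07 / 7.94 = 0.890.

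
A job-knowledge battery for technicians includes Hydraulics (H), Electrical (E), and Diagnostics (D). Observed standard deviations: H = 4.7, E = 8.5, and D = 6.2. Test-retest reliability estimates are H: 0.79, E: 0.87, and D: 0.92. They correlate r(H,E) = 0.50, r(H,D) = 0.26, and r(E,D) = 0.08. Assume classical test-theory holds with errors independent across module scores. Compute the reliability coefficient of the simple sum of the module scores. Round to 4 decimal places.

Var(H+E+D) = 4.7² + 8.5² + 6.2² + 2·[4.7·8.5·0.50 + 4.7·6.2·0.26 + 8.5·6.2·0.08] = 132.78 + 63.5348 = 196.315.
Under uncorrelated errors the observed covariances equal the true-score covariances, so only the own-variance terms attenuate.
True-score variance = [4.7²·0.79 + 8.5²·0.87 + 6.2²·0.92] + 63.5348 = 115.673 + 63.5348 = 179.208.
Reliability = 179.208 / 196.315 = 0.9129.

0.9129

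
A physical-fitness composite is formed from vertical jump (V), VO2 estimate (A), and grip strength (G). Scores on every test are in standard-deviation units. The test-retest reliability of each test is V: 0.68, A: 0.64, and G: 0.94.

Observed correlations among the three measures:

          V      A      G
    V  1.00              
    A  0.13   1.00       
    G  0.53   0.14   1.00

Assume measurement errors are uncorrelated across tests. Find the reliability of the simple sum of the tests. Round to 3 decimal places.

Var(V+A+G) = 3 + 2·[0.13 + 0.53 + 0.14] = 3 + 1.6 = 4.6.
Under uncorrelated errors the observed covariances equal the true-score covariances, so only the own-variance terms attenuate.
True-score variance = [0.68 + 0.64 + 0.94] + 1.6 = 2.26 + 1.6 = 3.86.
Reliability = 3.86 / 4.6 = 0.839.

0.839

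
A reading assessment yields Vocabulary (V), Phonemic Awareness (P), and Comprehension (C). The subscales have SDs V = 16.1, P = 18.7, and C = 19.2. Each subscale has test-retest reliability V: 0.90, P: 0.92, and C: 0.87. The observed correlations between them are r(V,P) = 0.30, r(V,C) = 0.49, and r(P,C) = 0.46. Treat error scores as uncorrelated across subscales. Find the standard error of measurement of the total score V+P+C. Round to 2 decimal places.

10.09

Var(total) = 977.54 + 813.896 = 1791.44.
True-score variance = 875.721 + 813.896 = 1689.62, so reliability = 0.9432.
Error variance = 1791.44 − 1689.62 = 101.819; SEM = √101.819 = 10.09.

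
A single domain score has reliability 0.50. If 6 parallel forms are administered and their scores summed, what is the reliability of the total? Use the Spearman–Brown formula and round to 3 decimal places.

ρ_k = kρ / (1 + (k−1)ρ) = 6·0.50 / (1 + 5·0.50) = 3.000 / 3.500 = 0.857.

0.857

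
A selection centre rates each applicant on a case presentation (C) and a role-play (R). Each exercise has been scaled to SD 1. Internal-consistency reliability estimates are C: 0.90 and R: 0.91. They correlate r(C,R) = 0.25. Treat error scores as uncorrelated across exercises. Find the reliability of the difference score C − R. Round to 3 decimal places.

Var(C−R) = 1 + 1 − 2·0.25 = 2 − 0.5 = 1.5.
Because errors are independent across components, Cov(Tᵢ,Tⱼ) = Cov(Xᵢ,Xⱼ); the off-diagonal part of the true-score variance is the same as above.
True-score variance = [0.90 + 0.91] − 0.5 = 1.81 − 0.5 = 1.31.
Reliability = 1.31 / 1.5 = 0.873.

0.873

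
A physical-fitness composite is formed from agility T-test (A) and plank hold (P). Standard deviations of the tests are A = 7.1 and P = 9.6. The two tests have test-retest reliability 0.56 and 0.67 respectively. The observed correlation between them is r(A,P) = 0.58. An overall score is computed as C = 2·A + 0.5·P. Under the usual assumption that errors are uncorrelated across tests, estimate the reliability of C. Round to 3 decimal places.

0.683

Var(C) = 2²·7.1² + 0.5²·9.6² + 2·[7.1·9.6·0.58] = 224.68 + 79.0656 = 303.746.
Under uncorrelated errors the observed covariances equal the true-score covariances, so only the own-variance terms attenuate.
True-score variance = [2²·7.1²·0.56 + 0.5²·9.6²·0.67] + 79.0656 = 128.355 + 79.0656 = 207.421.
Reliability = 207.421 / 303.746 = 0.683.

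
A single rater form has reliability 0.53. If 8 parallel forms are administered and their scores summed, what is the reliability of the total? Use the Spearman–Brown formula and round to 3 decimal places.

ρ_k = kρ / (1 + (k−1)ρ) = 8·0.53 / (1 + 7·0.53) = 4.240 / 4.710 = 0.900.

0.900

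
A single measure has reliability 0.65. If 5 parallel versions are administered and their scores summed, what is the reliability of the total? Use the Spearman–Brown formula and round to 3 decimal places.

0.903

ρ_k = kρ / (1 + (k−1)ρ) = 5·0.65 / (1 + 4·0.65) = 3.250 / 3.600 = 0.903.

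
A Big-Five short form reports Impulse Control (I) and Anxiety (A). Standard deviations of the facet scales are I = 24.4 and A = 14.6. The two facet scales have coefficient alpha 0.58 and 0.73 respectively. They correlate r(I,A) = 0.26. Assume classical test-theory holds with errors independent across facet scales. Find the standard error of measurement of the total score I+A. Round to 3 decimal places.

Var(total) = 808.52 + 185.245 = 993.765.
True-score variance = 500.916 + 185.245 = 686.16, so reliability = 0.6905.
Error variance = 993.765 − 686.16 = 307.604; SEM = √307.604 = 17.539.

17.539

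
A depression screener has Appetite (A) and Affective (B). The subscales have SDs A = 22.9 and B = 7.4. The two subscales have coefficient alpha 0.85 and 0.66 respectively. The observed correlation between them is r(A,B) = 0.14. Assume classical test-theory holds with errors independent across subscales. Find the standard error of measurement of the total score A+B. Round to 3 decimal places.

Var(total) = 579.17 + 47.4488 = 626.619.
True-score variance = 481.89 + 47.4488 = 529.339, so reliability = 0.8448.
Error variance = 626.619 − 529.339 = 97.2799; SEM = √97.2799 = 9.863.

9.863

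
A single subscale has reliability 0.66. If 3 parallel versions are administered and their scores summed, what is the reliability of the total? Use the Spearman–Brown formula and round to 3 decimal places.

0.853

ρ_k = kρ / (1 + (k−1)ρ) = 3·0.66 / (1 + 2·0.66) = 1.980 / 2.320 = 0.853.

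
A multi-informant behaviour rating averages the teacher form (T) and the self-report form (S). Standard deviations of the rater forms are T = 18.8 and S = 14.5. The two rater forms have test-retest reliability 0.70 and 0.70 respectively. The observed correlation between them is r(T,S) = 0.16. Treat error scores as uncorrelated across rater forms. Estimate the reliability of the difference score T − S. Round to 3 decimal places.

0.645

Var(T−S) = 18.8² + 14.5² − 2·18.8·14.5·0.16 = 563.69 − 87.232 = 476.458.
Because errors are independent across components, Cov(Tᵢ,Tⱼ) = Cov(Xᵢ,Xⱼ); the off-diagonal part of the true-score variance is the same as above.
True-score variance = [18.8²·0.70 + 14.5²·0.70] − 87.232 = 394.583 − 87.232 = 307.351.
Reliability = 307.351 / 476.458 = 0.645.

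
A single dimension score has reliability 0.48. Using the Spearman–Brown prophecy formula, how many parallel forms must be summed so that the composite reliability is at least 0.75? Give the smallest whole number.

4

k ≥ ρ*(1−ρ₁)/(ρ₁(1−ρ*)) = 0.75·0.52 / (0.48·0.25) = 3.250.
Smallest integer k = 4.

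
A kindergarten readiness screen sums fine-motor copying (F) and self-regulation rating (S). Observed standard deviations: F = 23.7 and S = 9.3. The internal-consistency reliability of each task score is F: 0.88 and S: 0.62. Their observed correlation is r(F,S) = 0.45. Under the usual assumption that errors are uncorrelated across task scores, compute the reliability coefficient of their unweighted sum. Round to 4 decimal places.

Var(F+S) = 23.7² + 9.3² + 2·[23.7·9.3·0.45] = 648.18 + 198.369 = 846.549.
Under uncorrelated errors the observed covariances equal the true-score covariances, so only the own-variance terms attenuate.
True-score variance = [23.7²·0.88 + 9.3²·0.62] + 198.369 = 547.911 + 198.369 = 746.28.
Reliability = 746.28 / 846.549 = 0.8816.

0.8816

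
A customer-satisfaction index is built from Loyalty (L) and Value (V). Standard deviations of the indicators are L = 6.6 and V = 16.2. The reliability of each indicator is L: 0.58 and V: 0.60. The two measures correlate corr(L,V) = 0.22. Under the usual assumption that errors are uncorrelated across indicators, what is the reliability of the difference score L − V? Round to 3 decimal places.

Var(L−V) = 6.6² + 16.2² − 2·6.6·16.2·0.22 = 306 − 47.0448 = 258.955.
Under uncorrelated errors the observed covariances equal the true-score covariances, so only the own-variance terms attenuate.
True-score variance = [6.6²·0.58 + 16.2²·0.60] − 47.0448 = 182.729 − 47.0448 = 135.684.
Reliability = 135.684 / 258.955 = 0.524.

0.524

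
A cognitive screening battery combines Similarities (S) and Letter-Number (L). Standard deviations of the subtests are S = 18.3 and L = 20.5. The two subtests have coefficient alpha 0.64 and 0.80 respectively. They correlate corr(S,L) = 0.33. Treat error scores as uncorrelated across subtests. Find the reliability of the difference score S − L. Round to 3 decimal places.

Var(S−L) = 18.3² + 20.5² − 2·18.3·20.5·0.33 = 755.14 − 247.599 = 507.541.
Under uncorrelated errors the observed covariances equal the true-score covariances, so only the own-variance terms attenuate.
True-score variance = [18.3²·0.64 + 20.5²·0.80] − 247.599 = 550.53 − 247.599 = 302.931.
Reliability = 302.931 / 507.541 = 0.597.

0.597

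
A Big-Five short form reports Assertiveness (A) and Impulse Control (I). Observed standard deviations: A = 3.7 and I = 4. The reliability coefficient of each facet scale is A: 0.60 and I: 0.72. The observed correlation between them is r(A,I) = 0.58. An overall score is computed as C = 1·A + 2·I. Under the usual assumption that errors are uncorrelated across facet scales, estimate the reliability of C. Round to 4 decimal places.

Var(C) = 3.7² + 2²·4² + 2·[2·3.7·4·0.58] = 77.69 + 34.336 = 112.026.
With uncorrelated errors the cross-covariances are all true-score covariance, so they carry over unchanged; only the diagonal terms shrink to ρᵢσᵢ².
True-score variance = [3.7²·0.60 + 2²·4²·0.72] + 34.336 = 54.294 + 34.336 = 88.63.
Reliability = 88.63 / 112.026 = 0.7912.

0.7912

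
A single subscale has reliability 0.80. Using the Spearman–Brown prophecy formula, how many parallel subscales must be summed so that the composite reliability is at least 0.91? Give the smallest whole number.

3

k ≥ ρ*(1−ρ₁)/(ρ₁(1−ρ*)) = 0.91·0.20 / (0.80·0.09) = 2.528.
Smallest integer k = 3.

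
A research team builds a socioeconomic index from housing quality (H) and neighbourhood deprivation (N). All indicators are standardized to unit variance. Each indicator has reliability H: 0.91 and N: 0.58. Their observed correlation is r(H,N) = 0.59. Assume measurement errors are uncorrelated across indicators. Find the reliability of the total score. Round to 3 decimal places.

0.840

Var(H+N) = 2 + 2·[0.59] = 2 + 1.18 = 3.18.
Under uncorrelated errors the observed covariances equal the true-score covariances, so only the own-variance terms attenuate.
True-score variance = [0.91 + 0.58] + 1.18 = 1.49 + 1.18 = 2.67.
Reliability = 2.67 / 3.18 = 0.840.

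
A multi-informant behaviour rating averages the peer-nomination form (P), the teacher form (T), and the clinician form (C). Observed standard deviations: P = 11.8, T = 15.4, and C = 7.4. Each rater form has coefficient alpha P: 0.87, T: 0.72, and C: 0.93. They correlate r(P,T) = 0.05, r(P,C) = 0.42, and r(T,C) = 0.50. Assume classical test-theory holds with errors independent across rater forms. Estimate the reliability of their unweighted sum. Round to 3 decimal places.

0.861

Var(P+T+C) = 11.8² + 15.4² + 7.4² + 2·[11.8·15.4·0.05 + 11.8·7.4·0.42 + 15.4·7.4·0.50] = 431.16 + 205.481 = 636.641.
Because errors are independent across components, Cov(Tᵢ,Tⱼ) = Cov(Xᵢ,Xⱼ); the off-diagonal part of the true-score variance is the same as above.
True-score variance = [11.8²·0.87 + 15.4²·0.72 + 7.4²·0.93] + 205.481 = 342.821 + 205.481 = 548.302.
Reliability = 548.302 / 636.641 = 0.861.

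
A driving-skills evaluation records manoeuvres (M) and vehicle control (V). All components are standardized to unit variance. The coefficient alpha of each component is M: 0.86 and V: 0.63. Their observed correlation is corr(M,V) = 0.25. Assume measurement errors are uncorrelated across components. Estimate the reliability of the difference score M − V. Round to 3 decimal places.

Var(M−V) = 1 + 1 − 2·0.25 = 2 − 0.5 = 1.5.
With uncorrelated errors the cross-covariances are all true-score covariance, so they carry over unchanged; only the diagonal terms shrink to ρᵢσᵢ².
True-score variance = [0.86 + 0.63] − 0.5 = 1.49 − 0.5 = 0.99.
Reliability = 0.99 / 1.5 = 0.660.

0.660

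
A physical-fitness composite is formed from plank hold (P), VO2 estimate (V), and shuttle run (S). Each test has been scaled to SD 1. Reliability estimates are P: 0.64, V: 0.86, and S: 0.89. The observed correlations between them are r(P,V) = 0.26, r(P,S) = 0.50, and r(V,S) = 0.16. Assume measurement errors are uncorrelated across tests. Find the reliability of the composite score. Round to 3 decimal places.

Var(P+V+S) = 3 + 2·[0.26 + 0.50 + 0.16] = 3 + 1.84 = 4.84.
With uncorrelated errors the cross-covariances are all true-score covariance, so they carry over unchanged; only the diagonal terms shrink to ρᵢσᵢ².
True-score variance = [0.64 + 0.86 + 0.89] + 1.84 = 2.39 + 1.84 = 4.23.
Reliability = 4.23 / 4.84 = 0.874.

0.874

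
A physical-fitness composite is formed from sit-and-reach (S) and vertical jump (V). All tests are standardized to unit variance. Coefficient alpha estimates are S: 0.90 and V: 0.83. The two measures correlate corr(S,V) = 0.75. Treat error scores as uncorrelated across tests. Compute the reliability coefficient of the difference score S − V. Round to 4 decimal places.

Var(S−V) = 1 + 1 − 2·0.75 = 2 − 1.5 = 0.5.
Under uncorrelated errors the observed covariances equal the true-score covariances, so only the own-variance terms attenuate.
True-score variance = [0.90 + 0.83] − 1.5 = 1.73 − 1.5 = 0.23.
Reliability = 0.23 / 0.5 = 0.4600.

0.4600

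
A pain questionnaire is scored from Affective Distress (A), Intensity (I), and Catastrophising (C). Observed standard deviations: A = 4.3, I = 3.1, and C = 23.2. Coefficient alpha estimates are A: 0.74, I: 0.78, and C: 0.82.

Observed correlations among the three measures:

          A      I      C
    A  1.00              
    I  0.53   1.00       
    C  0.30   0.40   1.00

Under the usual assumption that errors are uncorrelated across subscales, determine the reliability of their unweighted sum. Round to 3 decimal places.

Var(A+I+C) = 4.3² + 3.1² + 23.2² + 2·[4.3·3.1·0.53 + 4.3·23.2·0.30 + 3.1·23.2·0.40] = 566.34 + 131.522 = 697.862.
With uncorrelated errors the cross-covariances are all true-score covariance, so they carry over unchanged; only the diagonal terms shrink to ρᵢσᵢ².
True-score variance = [4.3²·0.74 + 3.1²·0.78 + 23.2²·0.82] + 131.522 = 462.535 + 131.522 = 594.057.
Reliability = 594.057 / 697.862 = 0.851.

0.851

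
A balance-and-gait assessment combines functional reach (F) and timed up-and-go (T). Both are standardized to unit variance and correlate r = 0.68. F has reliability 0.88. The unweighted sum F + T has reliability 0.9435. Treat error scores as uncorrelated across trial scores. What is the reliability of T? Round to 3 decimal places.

Var(F+T) = 2 + 2·0.68 = 3.360.
True-score variance = ρ_F + ρ_T + 2·0.68, so 0.9435 = (0.88 + ρ_T + 1.36) / 3.360.
ρ_T = 0.9435·3.360 − 0.88 − 1.36 = 0.930.

0.930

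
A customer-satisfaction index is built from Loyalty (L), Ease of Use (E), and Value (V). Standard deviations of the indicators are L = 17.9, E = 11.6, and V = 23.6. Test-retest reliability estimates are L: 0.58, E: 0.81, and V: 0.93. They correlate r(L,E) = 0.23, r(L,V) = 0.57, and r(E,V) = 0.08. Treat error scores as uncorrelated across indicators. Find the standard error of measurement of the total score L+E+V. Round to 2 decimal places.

14.11

Var(total) = 1011.93 + 620.898 = 1632.83.
True-score variance = 812.804 + 620.898 = 1433.7, so reliability = 0.8780.
Error variance = 1632.83 − 1433.7 = 199.126; SEM = √199.126 = 14.11.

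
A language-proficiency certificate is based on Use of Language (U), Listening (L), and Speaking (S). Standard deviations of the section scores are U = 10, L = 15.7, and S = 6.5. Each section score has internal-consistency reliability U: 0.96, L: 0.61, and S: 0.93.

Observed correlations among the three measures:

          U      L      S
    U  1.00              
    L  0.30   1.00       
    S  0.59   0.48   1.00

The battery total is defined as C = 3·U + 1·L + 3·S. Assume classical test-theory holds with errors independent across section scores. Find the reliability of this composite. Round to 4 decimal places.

Var(C) = 3²·10² + 15.7² + 3²·6.5² + 2·[3·10·15.7·0.30 + 9·10·6.5·0.59 + 3·15.7·6.5·0.48] = 1526.74 + 1266.8 = 2793.54.
Under uncorrelated errors the observed covariances equal the true-score covariances, so only the own-variance terms attenuate.
True-score variance = [3²·10²·0.96 + 15.7²·0.61 + 3²·6.5²·0.93] + 1266.8 = 1367.99 + 1266.8 = 2634.8.
Reliability = 2634.8 / 2793.54 = 0.9432.

0.9432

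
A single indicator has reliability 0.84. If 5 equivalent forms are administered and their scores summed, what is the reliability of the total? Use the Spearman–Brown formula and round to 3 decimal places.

ρ_k = kρ / (1 + (k−1)ρ) = 5·0.84 / (1 + 4·0.84) = 4.200 / 4.360 = 0.963.

0.963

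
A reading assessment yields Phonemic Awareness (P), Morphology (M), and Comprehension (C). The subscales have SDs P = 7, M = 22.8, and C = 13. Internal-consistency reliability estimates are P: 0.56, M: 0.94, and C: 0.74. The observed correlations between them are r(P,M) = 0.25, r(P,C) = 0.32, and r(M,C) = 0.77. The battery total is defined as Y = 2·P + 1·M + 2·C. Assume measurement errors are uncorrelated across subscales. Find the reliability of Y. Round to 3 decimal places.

0.891

Var(Y) = 2²·7² + 22.8² + 2²·13² + 2·[2·7·22.8·0.25 + 4·7·13·0.32 + 2·22.8·13·0.77] = 1391.84 + 1305.47 = 2697.31.
Because errors are independent across components, Cov(Tᵢ,Tⱼ) = Cov(Xᵢ,Xⱼ); the off-diagonal part of the true-score variance is the same as above.
True-score variance = [2²·7²·0.56 + 22.8²·0.94 + 2²·13²·0.74] + 1305.47 = 1098.65 + 1305.47 = 2404.12.
Reliability = 2404.12 / 2697.31 = 0.891.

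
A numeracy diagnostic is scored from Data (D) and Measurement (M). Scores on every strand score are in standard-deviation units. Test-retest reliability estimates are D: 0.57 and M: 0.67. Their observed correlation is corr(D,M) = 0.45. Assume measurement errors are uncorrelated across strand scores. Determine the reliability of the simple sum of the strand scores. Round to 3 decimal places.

Var(D+M) = 2 + 2·[0.45] = 2 + 0.9 = 2.9.
Because errors are independent across components, Cov(Tᵢ,Tⱼ) = Cov(Xᵢ,Xⱼ); the off-diagonal part of the true-score variance is the same as above.
True-score variance = [0.57 + 0.67] + 0.9 = 1.24 + 0.9 = 2.14.
Reliability = 2.14 / 2.9 = 0.738.

0.738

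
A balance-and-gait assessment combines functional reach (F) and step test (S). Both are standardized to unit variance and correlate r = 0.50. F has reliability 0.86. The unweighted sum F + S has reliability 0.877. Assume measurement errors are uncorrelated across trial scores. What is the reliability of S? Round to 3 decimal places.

0.771

Var(F+S) = 2 + 2·0.50 = 3.000.
True-score variance = ρ_F + ρ_S + 2·0.50, so 0.877 = (0.86 + ρ_S + 1.00) / 3.000.
ρ_S = 0.877·3.000 − 0.86 − 1.00 = 0.771.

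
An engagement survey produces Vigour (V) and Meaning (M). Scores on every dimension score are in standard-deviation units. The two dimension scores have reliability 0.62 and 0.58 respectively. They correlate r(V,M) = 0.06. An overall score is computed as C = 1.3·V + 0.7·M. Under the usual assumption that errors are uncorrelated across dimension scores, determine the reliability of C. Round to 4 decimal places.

Var(C) = 1.3² + 0.7² + 2·[0.91·0.06] = 2.18 + 0.1092 = 2.2892.
With uncorrelated errors the cross-covariances are all true-score covariance, so they carry over unchanged; only the diagonal terms shrink to ρᵢσᵢ².
True-score variance = [1.3²·0.62 + 0.7²·0.58] + 0.1092 = 1.332 + 0.1092 = 1.4412.
Reliability = 1.4412 / 2.2892 = 0.6296.

0.6296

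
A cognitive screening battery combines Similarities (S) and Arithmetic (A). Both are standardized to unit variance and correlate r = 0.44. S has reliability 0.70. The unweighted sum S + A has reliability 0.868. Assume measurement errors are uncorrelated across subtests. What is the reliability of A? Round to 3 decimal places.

0.920

Var(S+A) = 2 + 2·0.44 = 2.880.
True-score variance = ρ_S + ρ_A + 2·0.44, so 0.868 = (0.70 + ρ_A + 0.88) / 2.880.
ρ_A = 0.868·2.880 − 0.70 − 0.88 = 0.920.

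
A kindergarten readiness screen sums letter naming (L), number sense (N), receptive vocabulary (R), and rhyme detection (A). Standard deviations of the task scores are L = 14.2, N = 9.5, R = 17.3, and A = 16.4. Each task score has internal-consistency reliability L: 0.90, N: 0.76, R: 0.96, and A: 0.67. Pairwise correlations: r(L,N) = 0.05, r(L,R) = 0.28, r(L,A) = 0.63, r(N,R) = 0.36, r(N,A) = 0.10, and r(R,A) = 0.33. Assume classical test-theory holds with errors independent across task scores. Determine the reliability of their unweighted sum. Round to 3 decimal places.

Var(L+N+R+A) = 14.2² + 9.5² + 17.3² + 16.4² + 2·[14.2·9.5·0.05 + 14.2·17.3·0.28 + 14.2·16.4·0.63 + 9.5·17.3·0.36 + 9.5·16.4·0.10 + 17.3·16.4·0.33] = 860.14 + 781.236 = 1641.38.
With uncorrelated errors the cross-covariances are all true-score covariance, so they carry over unchanged; only the diagonal terms shrink to ρᵢσᵢ².
True-score variance = [14.2²·0.90 + 9.5²·0.76 + 17.3²·0.96 + 16.4²·0.67] + 781.236 = 717.588 + 781.236 = 1498.82.
Reliability = 1498.82 / 1641.38 = 0.913.

0.913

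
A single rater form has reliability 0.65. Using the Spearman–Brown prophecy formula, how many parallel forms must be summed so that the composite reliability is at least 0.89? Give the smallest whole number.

k ≥ ρ*(1−ρ₁)/(ρ₁(1−ρ*)) = 0.89·0.35 / (0.65·0.11) = 4.357.
Smallest integer k = 5.

5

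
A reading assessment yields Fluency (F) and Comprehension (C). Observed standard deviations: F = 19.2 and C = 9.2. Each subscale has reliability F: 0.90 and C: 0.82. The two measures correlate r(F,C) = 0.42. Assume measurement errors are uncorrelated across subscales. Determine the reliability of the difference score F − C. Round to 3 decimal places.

Var(F−C) = 19.2² + 9.2² − 2·19.2·9.2·0.42 = 453.28 − 148.378 = 304.902.
Under uncorrelated errors the observed covariances equal the true-score covariances, so only the own-variance terms attenuate.
True-score variance = [19.2²·0.90 + 9.2²·0.82] − 148.378 = 401.181 − 148.378 = 252.803.
Reliability = 252.803 / 304.902 = 0.829.

0.829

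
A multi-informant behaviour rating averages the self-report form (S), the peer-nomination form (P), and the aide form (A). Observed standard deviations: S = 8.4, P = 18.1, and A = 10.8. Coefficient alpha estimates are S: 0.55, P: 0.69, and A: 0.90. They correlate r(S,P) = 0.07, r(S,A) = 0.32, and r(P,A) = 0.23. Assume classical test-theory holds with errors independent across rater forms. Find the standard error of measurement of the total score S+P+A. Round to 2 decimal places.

Var(total) = 514.81 + 169.267 = 684.077.
True-score variance = 369.835 + 169.267 = 539.102, so reliability = 0.7881.
Error variance = 684.077 − 539.102 = 144.975; SEM = √144.975 = 12.04.

12.04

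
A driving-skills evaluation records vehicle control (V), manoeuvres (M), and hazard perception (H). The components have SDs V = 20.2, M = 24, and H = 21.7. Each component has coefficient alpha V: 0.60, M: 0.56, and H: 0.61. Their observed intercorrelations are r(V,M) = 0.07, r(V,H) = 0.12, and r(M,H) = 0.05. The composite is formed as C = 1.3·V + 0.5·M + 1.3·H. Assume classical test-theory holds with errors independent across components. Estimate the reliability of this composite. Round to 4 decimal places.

0.6554

Var(C) = 1.3²·20.2² + 0.5²·24² + 1.3²·21.7² + 2·[0.65·20.2·24·0.07 + 1.69·20.2·21.7·0.12 + 0.65·24·21.7·0.05] = 1629.39 + 255.76 = 1885.15.
Because errors are independent across components, Cov(Tᵢ,Tⱼ) = Cov(Xᵢ,Xⱼ); the off-diagonal part of the true-score variance is the same as above.
True-score variance = [1.3²·20.2²·0.60 + 0.5²·24²·0.56 + 1.3²·21.7²·0.61] + 255.76 = 979.833 + 255.76 = 1235.59.
Reliability = 1235.59 / 1885.15 = 0.6554.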